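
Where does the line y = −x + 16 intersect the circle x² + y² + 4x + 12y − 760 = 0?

(−6, 22) and (26, −10)

From the line, y = −x + 16. Substituting:
2x² − 40x − 312 = 0  ⟹  x² − 20x − 156 = 0
x = 26 or x = −6, giving (26, −10) and (−6, 22).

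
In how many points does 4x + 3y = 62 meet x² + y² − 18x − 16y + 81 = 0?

2

Substituting the line into the circle gives 25x² − 466x + 1597 = 0.
Discriminant = (−466)² − 4·25·(1597) = 57456 > 0.
Two real roots: the line is a secant.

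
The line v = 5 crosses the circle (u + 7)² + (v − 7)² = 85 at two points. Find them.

Express v = 5 and substitute into the circle:
u² + 14u − 32 = 0
u = 2 or u = −16, giving (2, 5) and (−16, 5).

(−16, 5) and (2, 5)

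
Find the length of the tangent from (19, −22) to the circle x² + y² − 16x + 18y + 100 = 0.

7√5

The centre is (8, −9) and r = 3√5. The square of the distance from P to the centre is 121 + 169 = 290.
Power of the point: PT² = |PO|² − r² = 245, so PT = 7√5.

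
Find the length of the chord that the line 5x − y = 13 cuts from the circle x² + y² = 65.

3√26

Centre (0, 0), r² = 65. Perpendicular distance d from centre to line = |−13| / √26 = 13/√26.
Chord = 2√(r² − d²) = 2·√(117/2) = 3√26.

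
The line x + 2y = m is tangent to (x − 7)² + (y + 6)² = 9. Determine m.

The line touches the circle iff its distance from (7, −6) is 3:
|1·7 + 2·(−6) − m| / √5 = 3
|m − (−5)| = 3√5.

m = −5 ± 3√5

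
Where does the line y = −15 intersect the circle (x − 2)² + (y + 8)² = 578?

From the line, y = −15. Substituting:
x² − 4x − 525 = 0
x = 25 or x = −21, giving (25, −15) and (−21, −15).

(−21, −15) and (25, −15)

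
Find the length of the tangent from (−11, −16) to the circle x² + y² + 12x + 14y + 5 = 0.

√26

Centre (−6, −7), r² = 80. |PO|² = (−5)² + (−9)² = 106.
By the tangent–radius right angle, tangent length = √(|PO|² − r²) = √26.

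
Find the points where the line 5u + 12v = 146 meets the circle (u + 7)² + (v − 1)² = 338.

(−14, 18) and (10, 8)

Substitute v = (146 − 5u)/12:
169u² + 676u − 23660 = 0  ⟹  u² + 4u − 140 = 0
u = 10 or u = −14, giving (10, 8) and (−14, 18).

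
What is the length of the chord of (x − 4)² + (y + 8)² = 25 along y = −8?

Centre (4, −8), r² = 25. Perpendicular distance d from centre to line = |0| / √1 = 0.
Half the chord is √(r² − d²) = √(25), so the full chord is 10.

10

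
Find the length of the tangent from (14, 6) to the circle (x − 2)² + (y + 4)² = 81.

Centre (2, −4), r² = 81. |PO|² = (12)² + (10)² = 244.
Power of the point: PT² = |PO|² − r² = 163, so PT = √163.

√163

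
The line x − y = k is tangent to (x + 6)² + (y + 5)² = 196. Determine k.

Tangency holds when the distance from the centre (−6, −5) to the line equals the radius 14:
|1·(−6) − 1·(−5) − k| / √2 = 14
|k − (−1)| = 14√2.

k = −1 ± 14√2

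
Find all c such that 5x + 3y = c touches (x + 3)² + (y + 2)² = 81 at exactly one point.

Tangency holds when the distance from the centre (−3, −2) to the line equals the radius 9:
|5·(−3) + 3·(−2) − c| / √34 = 9
|c − (−21)| = 9√34.

c = −21 ± 9√34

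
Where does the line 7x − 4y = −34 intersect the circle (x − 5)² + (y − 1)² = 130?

Express y = (34 + 7x)/4 and substitute into the circle:
65x² + 260x − 780 = 0  ⟹  x² + 4x − 12 = 0
x = 2 or x = −6, giving (2, 12) and (−6, −2).

(−6, −2) and (2, 12)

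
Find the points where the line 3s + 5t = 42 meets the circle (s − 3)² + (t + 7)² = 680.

Substitute t = (42 − 3s)/5:
34s² − 612s − 10846 = 0  ⟹  s² − 18s − 319 = 0
s = 29 or s = −11, giving (29, −9) and (−11, 15).

(−11, 15) and (29, −9)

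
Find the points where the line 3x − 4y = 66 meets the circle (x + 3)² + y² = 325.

(−2, −18) and (14, −6)

Substitute y = (−66 + 3x)/4:
25x² − 300x − 700 = 0  ⟹  x² − 12x − 28 = 0
x = 14 or x = −2, giving (14, −6) and (−2, −18).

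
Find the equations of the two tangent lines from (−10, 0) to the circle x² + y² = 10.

x − 3y = −10 and x + 3y = −10

Write the tangent as mx − y + (0 − m·(−10)) = 0 and set its distance from the centre to √10:
(10m − (0))² = 10(m² + 1)
9m² − 1 = 0, so m = 1/3 or m = −1/3.
Through (−10, 0) these give x − 3y = −10 and x + 3y = −10.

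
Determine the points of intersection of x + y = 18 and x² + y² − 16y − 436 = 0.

(−10, 28) and (20, −2)

Express y = −x + 18 and substitute into the circle:
2x² − 20x − 400 = 0  ⟹  x² − 10x − 200 = 0
x = 20 or x = −10, giving (20, −2) and (−10, 28).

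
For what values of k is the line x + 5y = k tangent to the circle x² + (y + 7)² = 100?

For a tangent, require d(centre, line) = r = 10.
|1·0 + 5·(−7) − k| / √26 = 10
|k − (−35)| = 10√26.

k = −35 ± 10√26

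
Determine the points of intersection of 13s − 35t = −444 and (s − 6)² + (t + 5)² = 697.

From the line, t = (444 + 13s)/35. Substituting:
1394s² + 1394s − 426564 = 0  ⟹  s² + s − 306 = 0
s = 17 or s = −18, giving (17, 19) and (−18, 6).

(−18, 6) and (17, 19)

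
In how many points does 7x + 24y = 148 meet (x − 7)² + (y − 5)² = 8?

2

d² = (7·7 + 24·5 − (148))²/625 = 441/625; r² = 8.
Since d² < r², the line cuts the circle twice.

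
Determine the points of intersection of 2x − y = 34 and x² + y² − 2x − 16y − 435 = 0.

Substitute y = 2x − 34:
5x² − 170x + 1265 = 0  ⟹  x² − 34x + 253 = 0
x = 23 or x = 11, giving (23, 12) and (11, −12).

(11, −12) and (23, 12)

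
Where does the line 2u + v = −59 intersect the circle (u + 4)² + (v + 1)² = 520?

Express v = −2u − 59 and substitute into the circle:
5u² + 240u + 2860 = 0  ⟹  u² + 48u + 572 = 0
u = −22 or u = −26, giving (−22, −15) and (−26, −7).

(−26, −7) and (−22, −15)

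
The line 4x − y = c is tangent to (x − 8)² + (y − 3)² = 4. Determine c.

c = 29 ± 2√17

The line touches the circle iff its distance from (8, 3) is 2:
|4·8 − 1·3 − c| / √17 = 2
|c − (29)| = 2√17.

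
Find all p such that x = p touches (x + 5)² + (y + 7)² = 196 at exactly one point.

Tangency holds when the distance from the centre (−5, −7) to the line equals the radius 14:
|1·(−5) + 0·(−7) − p| / √1 = 14
|p − (−5)| = 14, so p = 9 or p = −19.

p = −19 or p = 9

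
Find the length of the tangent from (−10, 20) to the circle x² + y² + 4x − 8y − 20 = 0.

2√70

The centre is (−2, 4) and r = 2√10. The square of the distance from P to the centre is 64 + 256 = 320.
By the tangent–radius right angle, tangent length = √(|PO|² − r²) = √280 = 2√70.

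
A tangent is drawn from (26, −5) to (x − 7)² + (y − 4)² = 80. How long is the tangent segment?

With centre O = (7, 4), |OP|² = 442 and r² = 80.
The tangent meets the radius at right angles, so tangent² = |PO|² − r² = 442 − 80 = 362.

√362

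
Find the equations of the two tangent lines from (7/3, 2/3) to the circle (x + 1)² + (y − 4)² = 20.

Let a tangent through (7/3, 2/3) have slope m. Its distance from (−1, 4) must equal 2√5:
[m·(−10/3) − (10/3)]² = 20(m² + 1)
2m² − 5m + 2 = 0, so m = 2 or m = 1/2.
Through (7/3, 2/3) these give 2x − y = 4 and x − 2y = 1.

2x − y = 4 and x − 2y = 1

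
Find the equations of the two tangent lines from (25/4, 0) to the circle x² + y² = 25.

4x + 3y = 25 and 4x − 3y = 25

Let a tangent through (25/4, 0) have slope m. Its distance from (0, 0) must equal 5:
(−25/4m − (0))² = 25(m² + 1)
9m² − 16 = 0, so m = −4/3 or m = 4/3.
Through (25/4, 0) these give 4x + 3y = 25 and 4x − 3y = 25.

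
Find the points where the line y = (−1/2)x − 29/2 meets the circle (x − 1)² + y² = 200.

Express y = (−29 − x)/2 and substitute into the circle:
5x² + 50x + 45 = 0  ⟹  x² + 10x + 9 = 0
x = −1 or x = −9, giving (−1, −14) and (−9, −10).

(−9, −10) and (−1, −14)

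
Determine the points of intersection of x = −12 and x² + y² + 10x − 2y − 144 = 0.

The line gives x = −12. Substituting into the circle:
y² − 2y − 120 = 0
y = 12 or y = −10, giving (−12, 12) and (−12, −10).

(−12, −10) and (−12, 12)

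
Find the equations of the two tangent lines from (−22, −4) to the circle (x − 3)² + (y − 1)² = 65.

4x − 7y = −60 and x + 8y = −54

A line y − (−4) = m(x − (−22)) is tangent when its distance from (3, 1) is √65:
(25m − (5))² = 65(m² + 1)
56m² − 25m − 4 = 0, so m = 4/7 or m = −1/8.
With m = 4/7: 4x − 7y = −60. With m = −1/8: x + 8y = −54.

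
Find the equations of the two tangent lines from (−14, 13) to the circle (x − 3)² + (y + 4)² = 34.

A line y − (13) = m(x − (−14)) is tangent when its distance from (3, −4) is √34:
[m·(17) − (−17)]² = 34(m² + 1)
15m² + 34m + 15 = 0, so m = −5/3 or m = −3/5.
With m = −5/3: 5x + 3y = −31. With m = −3/5: 3x + 5y = 23.

5x + 3y = −31 and 3x + 5y = 23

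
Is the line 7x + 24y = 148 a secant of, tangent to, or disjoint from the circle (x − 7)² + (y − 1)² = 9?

tangent

Substituting the line into the circle gives 625x² − 9800x + 38416 = 0.
Δ = 96040000 − 96040000 = 0.
A repeated root: the line is tangent.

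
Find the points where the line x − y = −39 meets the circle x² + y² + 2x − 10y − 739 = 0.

(−28, 11) and (−7, 32)

Express y = x + 39 and substitute into the circle:
2x² + 70x + 392 = 0  ⟹  x² + 35x + 196 = 0
x = −7 or x = −28, giving (−7, 32) and (−28, 11).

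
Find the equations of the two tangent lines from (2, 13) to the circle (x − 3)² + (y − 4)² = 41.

5x − 4y = −42 and 4x + 5y = 73

Write the tangent as mx − y + (13 − m·(2)) = 0 and set its distance from the centre to √41:
(1m − (−9))² = 41(m² + 1)
20m² − 9m − 20 = 0, so m = 5/4 or m = −4/5.
Through (2, 13) these give 5x − 4y = −42 and 4x + 5y = 73.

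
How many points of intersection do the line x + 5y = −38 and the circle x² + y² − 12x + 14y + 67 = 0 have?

Substituting the line into the circle gives 26x² − 294x + 459 = 0.
Discriminant = (−294)² − 4·26·(459) = 38700 > 0.
Two real roots: the line is a secant.

2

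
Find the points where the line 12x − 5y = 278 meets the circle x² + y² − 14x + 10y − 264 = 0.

Substitute y = (−278 + 12x)/5:
169x² − 6422x + 56784 = 0  ⟹  x² − 38x + 336 = 0
x = 24 or x = 14, giving (24, 2) and (14, −22).

(14, −22) and (24, 2)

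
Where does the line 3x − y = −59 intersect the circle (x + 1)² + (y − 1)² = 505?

Express y = 3x + 59 and substitute into the circle:
10x² + 350x + 2860 = 0  ⟹  x² + 35x + 286 = 0
x = −13 or x = −22, giving (−13, 20) and (−22, −7).

(−22, −7) and (−13, 20)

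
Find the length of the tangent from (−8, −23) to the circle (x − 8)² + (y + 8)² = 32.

The centre is (8, −8) and r = 4√2. The square of the distance from P to the centre is 256 + 225 = 481.
Power of the point: PT² = |PO|² − r² = 449, so PT = √449.

√449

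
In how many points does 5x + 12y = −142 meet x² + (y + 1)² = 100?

1

Substituting the line into the circle gives 169x² + 1300x + 2500 = 0.
Δ = 1690000 − 1690000 = 0.
A repeated root: the line is tangent.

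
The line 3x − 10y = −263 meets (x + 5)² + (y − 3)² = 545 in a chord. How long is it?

2√109

From the line, y = (263 + 3x)/10. Substituting:
109x² + 2398x + 2289 = 0  ⟹  x² + 22x + 21 = 0
x = −1 or x = −21, giving (−1, 26) and (−21, 20).
Chord length = distance between (−1, 26) and (−21, 20) = √436 = 2√109.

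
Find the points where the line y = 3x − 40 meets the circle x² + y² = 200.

Express y = 3x − 40 and substitute into the circle:
10x² − 240x + 1400 = 0  ⟹  x² − 24x + 140 = 0
x = 14 or x = 10, giving (14, 2) and (10, −10).

(10, −10) and (14, 2)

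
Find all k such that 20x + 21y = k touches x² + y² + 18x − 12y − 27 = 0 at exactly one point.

k = −402 or k = 294

For a tangent, require d(centre, line) = r = 12.
|20·(−9) + 21·6 − k| / √841 = 12
|k − (−54)| = 12·29, so k = 294 or k = −402.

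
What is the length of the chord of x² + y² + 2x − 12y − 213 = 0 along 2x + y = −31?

2√5

From the line, y = −2x − 31. Substituting:
5x² + 150x + 1120 = 0  ⟹  x² + 30x + 224 = 0
x = −14 or x = −16, giving (−14, −3) and (−16, 1).
Chord length = distance between (−14, −3) and (−16, 1) = √20 = 2√5.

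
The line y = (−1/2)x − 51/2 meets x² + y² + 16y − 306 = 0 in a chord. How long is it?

The distance from (0, −8) to the line is 35/√5, and r² = 370.
Half the chord is √(r² − d²) = √(125), so the full chord is 10√5.

10√5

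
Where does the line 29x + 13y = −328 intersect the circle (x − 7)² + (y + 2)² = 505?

(−14, 6) and (−1, −23)

Substitute y = (−328 − 29x)/13:
1010x² + 15150x + 14140 = 0  ⟹  x² + 15x + 14 = 0
x = −1 or x = −14, giving (−1, −23) and (−14, 6).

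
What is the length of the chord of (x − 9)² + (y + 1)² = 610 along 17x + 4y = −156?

The distance from (9, −1) to the line is 305/√305, and r² = 610.
Chord = 2√(r² − d²) = 2·√(305) = 2√305.

2√305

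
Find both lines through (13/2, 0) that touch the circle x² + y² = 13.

Write the tangent as mx − y + (0 − m·(13/2)) = 0 and set its distance from the centre to √13:
[m·(−13/2) − (0)]² = 13(m² + 1)
9m² − 4 = 0, so m = 2/3 or m = −2/3.
Through (13/2, 0) these give 2x − 3y = 13 and 2x + 3y = 13.

2x − 3y = 13 and 2x + 3y = 13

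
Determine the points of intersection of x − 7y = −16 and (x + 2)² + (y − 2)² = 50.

From the line, y = (16 + x)/7. Substituting:
50x² + 200x − 2250 = 0  ⟹  x² + 4x − 45 = 0
x = 5 or x = −9, giving (5, 3) and (−9, 1).

(−9, 1) and (5, 3)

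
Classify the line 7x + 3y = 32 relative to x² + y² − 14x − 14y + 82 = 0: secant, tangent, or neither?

neither

Centre (7, 7), r² = 16. Distance² from centre to line = (38)²/58 = 722/29.
Since d² > r², the line lies outside the circle.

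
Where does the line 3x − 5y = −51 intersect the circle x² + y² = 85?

Substitute y = (51 + 3x)/5:
34x² + 306x + 476 = 0  ⟹  x² + 9x + 14 = 0
x = −2 or x = −7, giving (−2, 9) and (−7, 6).

(−7, 6) and (−2, 9)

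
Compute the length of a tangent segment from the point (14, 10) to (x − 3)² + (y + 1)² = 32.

The centre is (3, −1) and r = 4√2. The square of the distance from P to the centre is 121 + 121 = 242.
Power of the point: PT² = |PO|² − r² = 210, so PT = √210.

√210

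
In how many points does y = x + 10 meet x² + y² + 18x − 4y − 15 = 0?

Substituting the line into the circle gives 2x² + 34x + 45 = 0.
Discriminant = (34)² − 4·2·(45) = 796 > 0.
Two real roots: the line is a secant.

2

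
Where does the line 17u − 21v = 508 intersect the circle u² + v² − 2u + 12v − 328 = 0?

(−1, −25) and (20, −8)

Express v = (−508 + 17u)/21 and substitute into the circle:
730u² − 13870u − 14600 = 0  ⟹  u² − 19u − 20 = 0
u = 20 or u = −1, giving (20, −8) and (−1, −25).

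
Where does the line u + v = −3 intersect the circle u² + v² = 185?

From the line, v = −u − 3. Substituting:
2u² + 6u − 176 = 0  ⟹  u² + 3u − 88 = 0
u = 8 or u = −11, giving (8, −11) and (−11, 8).

(−11, 8) and (8, −11)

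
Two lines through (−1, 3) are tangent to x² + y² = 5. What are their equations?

x + 2y = 5 and 2x − y = −5

Write the tangent as mx − y + (3 − m·(−1)) = 0 and set its distance from the centre to √5:
(1m − (−3))² = 5(m² + 1)
2m² − 3m − 2 = 0, so m = −1/2 or m = 2.
Through (−1, 3) these give x + 2y = 5 and 2x − y = −5.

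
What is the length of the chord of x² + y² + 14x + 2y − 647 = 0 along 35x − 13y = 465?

√1394

Express y = (−465 + 35x)/13 and substitute into the circle:
1394x² − 29274x + 94792 = 0  ⟹  x² − 21x + 68 = 0
x = 17 or x = 4, giving (17, 10) and (4, −25).
|(17, 10) − (4, −25)| = √((13)² + (35)²) = √1394.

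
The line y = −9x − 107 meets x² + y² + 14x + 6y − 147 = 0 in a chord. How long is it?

The distance from (−7, −3) to the line is 41/√82, and r² = 205.
Chord = 2√(r² − d²) = 2·√(369/2) = 3√82.

3√82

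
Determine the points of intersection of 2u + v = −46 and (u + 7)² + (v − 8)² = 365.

(−26, 6) and (−20, −6)

Express v = −2u − 46 and substitute into the circle:
5u² + 230u + 2600 = 0  ⟹  u² + 46u + 520 = 0
u = −20 or u = −26, giving (−20, −6) and (−26, 6).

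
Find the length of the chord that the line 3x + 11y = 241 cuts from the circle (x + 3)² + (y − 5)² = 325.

From the line, y = (241 − 3x)/11. Substituting:
130x² − 390x − 3640 = 0  ⟹  x² − 3x − 28 = 0
x = 7 or x = −4, giving (7, 20) and (−4, 23).
Chord length = distance between (7, 20) and (−4, 23) = √130 = √130.

√130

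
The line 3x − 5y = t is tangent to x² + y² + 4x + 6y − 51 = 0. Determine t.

t = 9 ± 8√34

The line touches the circle iff its distance from (−2, −3) is 8:
|3·(−2) − 5·(−3) − t| / √34 = 8
|t − (9)| = 8√34.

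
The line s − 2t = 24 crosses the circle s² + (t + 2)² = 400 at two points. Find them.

From the line, t = (−24 + s)/2. Substituting:
5s² − 40s − 1200 = 0  ⟹  s² − 8s − 240 = 0
s = 20 or s = −12, giving (20, −2) and (−12, −18).

(−12, −18) and (20, −2)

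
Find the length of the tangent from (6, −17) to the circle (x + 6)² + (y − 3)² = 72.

With centre O = (−6, 3), |OP|² = 544 and r² = 72.
Power of the point: PT² = |PO|² − r² = 472, so PT = 2√118.

2√118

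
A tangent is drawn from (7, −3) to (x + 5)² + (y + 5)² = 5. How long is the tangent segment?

With centre O = (−5, −5), |OP|² = 148 and r² = 5.
Power of the point: PT² = |PO|² − r² = 143, so PT = √143.

√143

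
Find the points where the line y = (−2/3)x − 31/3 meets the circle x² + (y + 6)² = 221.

(−14, −1) and (10, −17)

Express y = (−31 − 2x)/3 and substitute into the circle:
13x² + 52x − 1820 = 0  ⟹  x² + 4x − 140 = 0
x = 10 or x = −14, giving (10, −17) and (−14, −1).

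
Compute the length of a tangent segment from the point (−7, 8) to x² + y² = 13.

10

The centre is (0, 0) and r = √13. The square of the distance from P to the centre is 49 + 64 = 113.
By the tangent–radius right angle, tangent length = √(|PO|² − r²) = √100 = 10.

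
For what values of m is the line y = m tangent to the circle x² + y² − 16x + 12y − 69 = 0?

Tangency holds when the distance from the centre (8, −6) to the line equals the radius 13:
|0·8 + 1·(−6) − m| / √1 = 13
|m − (−6)| = 13, so m = 7 or m = −19.

m = −19 or m = 7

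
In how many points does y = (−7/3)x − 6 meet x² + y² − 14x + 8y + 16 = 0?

d² = (7·7 + 3·(−4) − (−18))²/58 = 3025/58; r² = 49.
Since d² > r², the line lies outside the circle.

0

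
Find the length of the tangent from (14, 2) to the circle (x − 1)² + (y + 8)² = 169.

Centre (1, −8), r² = 169. |PO|² = (13)² + (10)² = 269.
Power of the point: PT² = |PO|² − r² = 100, so PT = 10.

10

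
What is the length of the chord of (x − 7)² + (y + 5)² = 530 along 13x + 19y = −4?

2√530

Substitute y = (−4 − 13x)/19:
530x² − 7420x − 165360 = 0  ⟹  x² − 14x − 312 = 0
x = 26 or x = −12, giving (26, −18) and (−12, 8).
|(26, −18) − (−12, 8)| = √((38)² + (−26)²) = 2√530.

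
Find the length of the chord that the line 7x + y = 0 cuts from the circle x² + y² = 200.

20√2

Centre (0, 0), r² = 200. Perpendicular distance d from centre to line = |0| / √50 = 0/√50.
Chord = 2√(r² − d²) = 2·√(200) = 20√2.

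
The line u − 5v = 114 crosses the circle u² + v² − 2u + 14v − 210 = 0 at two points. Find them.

Substitute v = (−114 + u)/5:
26u² − 208u − 234 = 0  ⟹  u² − 8u − 9 = 0
u = 9 or u = −1, giving (9, −21) and (−1, −23).

(−1, −23) and (9, −21)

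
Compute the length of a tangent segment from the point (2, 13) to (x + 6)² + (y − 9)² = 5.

With centre O = (−6, 9), |OP|² = 80 and r² = 5.
Power of the point: PT² = |PO|² − r² = 75, so PT = 5√3.

5√3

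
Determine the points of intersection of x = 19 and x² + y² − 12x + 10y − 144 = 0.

The line gives x = 19. Substituting into the circle:
y² + 10y − 11 = 0
y = 1 or y = −11, giving (19, 1) and (19, −11).

(19, −11) and (19, 1)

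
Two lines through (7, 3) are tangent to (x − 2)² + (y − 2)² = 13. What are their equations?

2x + 3y = 23 and 3x − 2y = 15

A line y − (3) = m(x − (7)) is tangent when its distance from (2, 2) is √13:
(−5m − (−1))² = 13(m² + 1)
6m² − 5m − 6 = 0, so m = −2/3 or m = 3/2.
Through (7, 3) these give 2x + 3y = 23 and 3x − 2y = 15.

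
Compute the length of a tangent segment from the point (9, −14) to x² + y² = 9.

2√67

With centre O = (0, 0), |OP|² = 277 and r² = 9.
Power of the point: PT² = |PO|² − r² = 268, so PT = 2√67.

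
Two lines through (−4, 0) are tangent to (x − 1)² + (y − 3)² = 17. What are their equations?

4x − y = −16 and x + 4y = −4

A line y − (0) = m(x − (−4)) is tangent when its distance from (1, 3) is √17:
(5m − (3))² = 17(m² + 1)
4m² − 15m − 4 = 0, so m = 4 or m = −1/4.
With m = 4: 4x − y = −16. With m = −1/4: x + 4y = −4.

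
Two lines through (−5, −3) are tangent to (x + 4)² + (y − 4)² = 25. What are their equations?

4x + 3y = −29 and 3x − 4y = −3

Let a tangent through (−5, −3) have slope m. Its distance from (−4, 4) must equal 5:
[m·(1) − (7)]² = 25(m² + 1)
12m² + 7m − 12 = 0, so m = −4/3 or m = 3/4.
Through (−5, −3) these give 4x + 3y = −29 and 3x − 4y = −3.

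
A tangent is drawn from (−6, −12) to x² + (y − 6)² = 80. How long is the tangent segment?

With centre O = (0, 6), |OP|² = 360 and r² = 80.
The tangent meets the radius at right angles, so tangent² = |PO|² − r² = 360 − 80 = 280.

2√70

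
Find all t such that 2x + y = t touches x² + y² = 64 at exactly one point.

The line touches the circle iff its distance from (0, 0) is 8:
|2·0 + 1·0 − t| / √5 = 8
|t| = 8√5.

t = ±8√5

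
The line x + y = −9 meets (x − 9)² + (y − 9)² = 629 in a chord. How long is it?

23√2

Substitute y = −x − 9:
2x² + 18x − 224 = 0  ⟹  x² + 9x − 112 = 0
x = 7 or x = −16, giving (7, −16) and (−16, 7).
Chord length = distance between (7, −16) and (−16, 7) = √1058 = 23√2.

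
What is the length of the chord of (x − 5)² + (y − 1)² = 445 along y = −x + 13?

29√2

The distance from (5, 1) to the line is 7/√2, and r² = 445.
Chord = 2√(r² − d²) = 2·√(841/2) = 29√2.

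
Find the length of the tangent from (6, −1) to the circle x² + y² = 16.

With centre O = (0, 0), |OP|² = 37 and r² = 16.
Power of the point: PT² = |PO|² − r² = 21, so PT = √21.

√21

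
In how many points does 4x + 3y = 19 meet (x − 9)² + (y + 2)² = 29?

Substituting the line into the circle gives 25x² − 362x + 1093 = 0.
Discriminant = (−362)² − 4·25·(1093) = 21744 > 0.
Two real roots: the line is a secant.

2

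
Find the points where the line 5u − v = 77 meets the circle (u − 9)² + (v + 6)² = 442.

(10, −27) and (18, 13)

Substitute v = 5u − 77:
26u² − 728u + 4680 = 0  ⟹  u² − 28u + 180 = 0
u = 18 or u = 10, giving (18, 13) and (10, −27).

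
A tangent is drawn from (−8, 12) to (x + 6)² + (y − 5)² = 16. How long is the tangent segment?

√37

Centre (−6, 5), r² = 16. |PO|² = (−2)² + (7)² = 53.
Power of the point: PT² = |PO|² − r² = 37, so PT = √37.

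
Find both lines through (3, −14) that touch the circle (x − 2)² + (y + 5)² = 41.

Let a tangent through (3, −14) have slope m. Its distance from (2, −5) must equal √41:
[m·(−1) − (9)]² = 41(m² + 1)
20m² − 9m − 20 = 0, so m = −4/5 or m = 5/4.
With m = −4/5: 4x + 5y = −58. With m = 5/4: 5x − 4y = 71.

4x + 5y = −58 and 5x − 4y = 71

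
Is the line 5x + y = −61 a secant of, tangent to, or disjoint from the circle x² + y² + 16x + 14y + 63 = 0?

secant

Centre (−8, −7), r² = 50. Distance² from centre to line = (14)²/26 = 98/13.
Since d² < r², the line cuts the circle twice.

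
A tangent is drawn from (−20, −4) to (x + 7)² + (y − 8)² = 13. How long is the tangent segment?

10√3

The centre is (−7, 8) and r = √13. The square of the distance from P to the centre is 169 + 144 = 313.
Power of the point: PT² = |PO|² − r² = 300, so PT = 10√3.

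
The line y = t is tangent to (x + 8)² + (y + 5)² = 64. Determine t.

For a tangent, require d(centre, line) = r = 8.
|0·(−8) + 1·(−5) − t| / √1 = 8
|t − (−5)| = 8, so t = 3 or t = −13.

t = −13 or t = 3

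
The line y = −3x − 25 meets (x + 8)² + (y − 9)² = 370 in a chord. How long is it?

12√10

The distance from (−8, 9) to the line is 10/√10, and r² = 370.
Chord = 2√(r² − d²) = 2·√(360) = 12√10.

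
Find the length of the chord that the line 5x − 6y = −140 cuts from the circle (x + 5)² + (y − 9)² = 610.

From the line, y = (140 + 5x)/6. Substituting:
61x² + 1220x − 13664 = 0  ⟹  x² + 20x − 224 = 0
x = 8 or x = −28, giving (8, 30) and (−28, 0).
|(8, 30) − (−28, 0)| = √((36)² + (30)²) = 6√61.

6√61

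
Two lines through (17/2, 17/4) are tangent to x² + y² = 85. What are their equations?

Write the tangent as mx − y + (17/4 − m·(17/2)) = 0 and set its distance from the centre to √85:
(−17/2m − (−17/4))² = 85(m² + 1)
12m² + 68m + 63 = 0, so m = −7/6 or m = −9/2.
With m = −7/6: 7x + 6y = 85. With m = −9/2: 9x + 2y = 85.

7x + 6y = 85 and 9x + 2y = 85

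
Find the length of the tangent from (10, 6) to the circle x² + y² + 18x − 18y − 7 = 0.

√201

Centre (−9, 9), r² = 169. |PO|² = (19)² + (−3)² = 370.
Power of the point: PT² = |PO|² − r² = 201, so PT = √201.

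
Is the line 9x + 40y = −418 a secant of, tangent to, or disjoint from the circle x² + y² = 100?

Centre (0, 0), r² = 100. Distance² from centre to line = (418)²/1681 = 174724/1681.
Since d² > r², the line lies outside the circle.

disjoint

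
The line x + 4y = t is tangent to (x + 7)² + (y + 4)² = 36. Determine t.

For a tangent, require d(centre, line) = r = 6.
|1·(−7) + 4·(−4) − t| / √17 = 6
|t − (−23)| = 6√17.

t = −23 ± 6√17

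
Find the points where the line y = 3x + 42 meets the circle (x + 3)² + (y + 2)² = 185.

Substitute y = 3x + 42:
10x² + 270x + 1760 = 0  ⟹  x² + 27x + 176 = 0
x = −11 or x = −16, giving (−11, 9) and (−16, −6).

(−16, −6) and (−11, 9)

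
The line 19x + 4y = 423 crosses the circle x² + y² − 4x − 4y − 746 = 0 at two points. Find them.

Substitute y = (423 − 19x)/4:
377x² − 15834x + 160225 = 0  ⟹  x² − 42x + 425 = 0
x = 25 or x = 17, giving (25, −13) and (17, 25).

(17, 25) and (25, −13)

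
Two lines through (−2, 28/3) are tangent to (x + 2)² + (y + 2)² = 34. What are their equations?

5x − 3y = −38 and 5x + 3y = 18

A line y − (28/3) = m(x − (−2)) is tangent when its distance from (−2, −2) is √34:
(0m − (−34/3))² = 34(m² + 1)
9m² − 25 = 0, so m = 5/3 or m = −5/3.
With m = 5/3: 5x − 3y = −38. With m = −5/3: 5x + 3y = 18.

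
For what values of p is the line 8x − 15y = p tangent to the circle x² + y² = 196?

p = −238 or p = 238

For a tangent, require d(centre, line) = r = 14.
|8·0 − 15·0 − p| / √289 = 14
|p| = 14·17, so p = 238 or p = −238.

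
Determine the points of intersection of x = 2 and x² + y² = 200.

(2, −14) and (2, 14)

The line gives x = 2. Substituting into the circle:
y² − 196 = 0
y = 14 or y = −14, giving (2, 14) and (2, −14).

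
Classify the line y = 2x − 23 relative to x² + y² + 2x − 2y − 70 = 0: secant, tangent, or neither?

neither

Substituting the line into the circle gives 5x² − 94x + 505 = 0.
Discriminant = (−94)² − 4·5·(505) = −1264 < 0.
No real roots: the line does not meet the circle.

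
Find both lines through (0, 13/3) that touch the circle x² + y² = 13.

Write the tangent as mx − y + (13/3 − m·(0)) = 0 and set its distance from the centre to √13:
(0m − (−13/3))² = 13(m² + 1)
9m² − 4 = 0, so m = 2/3 or m = −2/3.
With m = 2/3: 2x − 3y = −13. With m = −2/3: 2x + 3y = 13.

2x − 3y = −13 and 2x + 3y = 13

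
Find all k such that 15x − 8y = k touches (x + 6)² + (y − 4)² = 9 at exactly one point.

Tangency holds when the distance from the centre (−6, 4) to the line equals the radius 3:
|15·(−6) − 8·4 − k| / √289 = 3
|k − (−122)| = 3·17, so k = −71 or k = −173.

k = −173 or k = −71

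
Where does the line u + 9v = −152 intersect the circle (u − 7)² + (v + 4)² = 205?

From the line, v = (−152 − u)/9. Substituting:
82u² − 902u + 820 = 0  ⟹  u² − 11u + 10 = 0
u = 10 or u = 1, giving (10, −18) and (1, −17).

(1, −17) and (10, −18)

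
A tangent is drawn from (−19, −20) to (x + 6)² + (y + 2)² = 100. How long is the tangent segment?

√393

With centre O = (−6, −2), |OP|² = 493 and r² = 100.
The tangent meets the radius at right angles, so tangent² = |PO|² − r² = 493 − 100 = 393.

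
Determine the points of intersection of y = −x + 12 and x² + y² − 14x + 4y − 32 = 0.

(5, 7) and (16, −4)

From the line, y = −x + 12. Substituting:
2x² − 42x + 160 = 0  ⟹  x² − 21x + 80 = 0
x = 16 or x = 5, giving (16, −4) and (5, 7).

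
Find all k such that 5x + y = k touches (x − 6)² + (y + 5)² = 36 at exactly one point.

k = 25 ± 6√26

Tangency holds when the distance from the centre (6, −5) to the line equals the radius 6:
|5·6 + 1·(−5) − k| / √26 = 6
|k − (25)| = 6√26.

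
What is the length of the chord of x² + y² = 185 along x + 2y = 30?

2√5

Express y = (30 − x)/2 and substitute into the circle:
5x² − 60x + 160 = 0  ⟹  x² − 12x + 32 = 0
x = 8 or x = 4, giving (8, 11) and (4, 13).
Chord length = distance between (8, 11) and (4, 13) = √20 = 2√5.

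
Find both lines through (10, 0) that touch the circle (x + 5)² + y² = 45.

x + 2y = 10 and x − 2y = 10

Let a tangent through (10, 0) have slope m. Its distance from (−5, 0) must equal 3√5:
(−15m − (0))² = 45(m² + 1)
4m² − 1 = 0, so m = −1/2 or m = 1/2.
Through (10, 0) these give x + 2y = 10 and x − 2y = 10.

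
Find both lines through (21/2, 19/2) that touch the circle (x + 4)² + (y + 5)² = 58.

Write the tangent as mx − y + (19/2 − m·(21/2)) = 0 and set its distance from the centre to √58:
(−29/2m − (−29/2))² = 58(m² + 1)
21m² − 58m + 21 = 0, so m = 7/3 or m = 3/7.
With m = 7/3: 7x − 3y = 45. With m = 3/7: 3x − 7y = −35.

7x − 3y = 45 and 3x − 7y = −35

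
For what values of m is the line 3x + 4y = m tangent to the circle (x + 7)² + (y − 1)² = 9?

For a tangent, require d(centre, line) = r = 3.
|3·(−7) + 4·1 − m| / √25 = 3
|m − (−17)| = 3·5, so m = −2 or m = −32.

m = −32 or m = −2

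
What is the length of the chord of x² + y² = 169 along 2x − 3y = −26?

Substitute y = (26 + 2x)/3:
13x² + 104x − 845 = 0  ⟹  x² + 8x − 65 = 0
x = 5 or x = −13, giving (5, 12) and (−13, 0).
|(5, 12) − (−13, 0)| = √((18)² + (12)²) = 6√13.

6√13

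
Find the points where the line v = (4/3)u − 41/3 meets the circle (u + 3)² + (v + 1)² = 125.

From the line, v = (−41 + 4u)/3. Substituting:
25u² − 250u + 400 = 0  ⟹  u² − 10u + 16 = 0
u = 8 or u = 2, giving (8, −3) and (2, −11).

(2, −11) and (8, −3)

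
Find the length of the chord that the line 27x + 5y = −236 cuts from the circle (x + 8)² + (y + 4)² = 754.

The distance from (−8, −4) to the line is 0/√754, and r² = 754.
Chord = 2√(r² − d²) = 2·√(754) = 2√754.

2√754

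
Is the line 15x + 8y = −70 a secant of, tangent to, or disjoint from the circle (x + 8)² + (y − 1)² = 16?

Centre (−8, 1), r² = 16. Distance² from centre to line = (−42)²/289 = 1764/289.
Since d² < r², the line cuts the circle twice.

secant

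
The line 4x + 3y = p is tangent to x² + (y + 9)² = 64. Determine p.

p = −67 or p = 13

Tangency holds when the distance from the centre (0, −9) to the line equals the radius 8:
|4·0 + 3·(−9) − p| / √25 = 8
|p − (−27)| = 8·5, so p = 13 or p = −67.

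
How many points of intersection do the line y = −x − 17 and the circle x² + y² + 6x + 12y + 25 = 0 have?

d² = (1·(−3) + 1·(−6) − (−17))²/2 = 32; r² = 20.
Since d² > r², the line lies outside the circle.

0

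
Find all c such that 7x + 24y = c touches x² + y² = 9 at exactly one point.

c = −75 or c = 75

For a tangent, require d(centre, line) = r = 3.
|7·0 + 24·0 − c| / √625 = 3
|c| = 3·25, so c = 75 or c = −75.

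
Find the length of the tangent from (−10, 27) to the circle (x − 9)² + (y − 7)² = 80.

With centre O = (9, 7), |OP|² = 761 and r² = 80.
By the tangent–radius right angle, tangent length = √(|PO|² − r²) = √681.

√681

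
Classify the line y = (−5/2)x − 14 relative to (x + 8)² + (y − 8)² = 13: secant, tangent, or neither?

secant

Centre (−8, 8), r² = 13. Distance² from centre to line = (4)²/29 = 16/29.
Since d² < r², the line cuts the circle twice.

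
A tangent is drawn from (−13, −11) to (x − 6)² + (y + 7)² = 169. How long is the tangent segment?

4√13

The centre is (6, −7) and r = 13. The square of the distance from P to the centre is 361 + 16 = 377.
The tangent meets the radius at right angles, so tangent² = |PO|² − r² = 377 − 169 = 208.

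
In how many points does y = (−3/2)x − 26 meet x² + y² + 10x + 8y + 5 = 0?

0

Substituting the line into the circle gives 13x² + 304x + 1892 = 0.
Discriminant = (304)² − 4·13·(1892) = −5968 < 0.
No real roots: the line does not meet the circle.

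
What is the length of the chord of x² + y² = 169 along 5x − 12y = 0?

26

Centre (0, 0), r² = 169. Perpendicular distance d from centre to line = |0| / √169 = 0/√169.
Chord = 2√(r² − d²) = 2·√(169) = 26.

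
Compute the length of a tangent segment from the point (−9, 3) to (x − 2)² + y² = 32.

7√2

Centre (2, 0), r² = 32. |PO|² = (−11)² + (3)² = 130.
Power of the point: PT² = |PO|² − r² = 98, so PT = 7√2.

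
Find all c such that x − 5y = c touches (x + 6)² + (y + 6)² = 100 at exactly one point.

For a tangent, require d(centre, line) = r = 10.
|1·(−6) − 5·(−6) − c| / √26 = 10
|c − (24)| = 10√26.

c = 24 ± 10√26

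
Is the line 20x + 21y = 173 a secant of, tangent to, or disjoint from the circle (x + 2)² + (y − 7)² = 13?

Centre (−2, 7), r² = 13. Distance² from centre to line = (−66)²/841 = 4356/841.
Since d² < r², the line cuts the circle twice.

secant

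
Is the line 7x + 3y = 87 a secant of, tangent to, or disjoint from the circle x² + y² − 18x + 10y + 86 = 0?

Substituting the line into the circle gives 58x² − 1590x + 10953 = 0.
Discriminant = (−1590)² − 4·58·(10953) = −12996 < 0.
No real roots: the line does not meet the circle.

disjoint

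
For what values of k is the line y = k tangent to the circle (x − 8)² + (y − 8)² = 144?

k = −4 or k = 20

The line touches the circle iff its distance from (8, 8) is 12:
|0·8 + 1·8 − k| / √1 = 12
|k − (8)| = 12, so k = 20 or k = −4.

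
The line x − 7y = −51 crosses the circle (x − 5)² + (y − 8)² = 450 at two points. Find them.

Express y = (51 + x)/7 and substitute into the circle:
50x² − 500x − 20800 = 0  ⟹  x² − 10x − 416 = 0
x = 26 or x = −16, giving (26, 11) and (−16, 5).

(−16, 5) and (26, 11)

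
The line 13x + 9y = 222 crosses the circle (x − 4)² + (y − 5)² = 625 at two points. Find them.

Substitute y = (222 − 13x)/9:
250x² − 5250x − 18000 = 0  ⟹  x² − 21x − 72 = 0
x = 24 or x = −3, giving (24, −10) and (−3, 29).

(−3, 29) and (24, −10)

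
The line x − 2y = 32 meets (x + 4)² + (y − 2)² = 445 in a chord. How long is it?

10√5

The distance from (−4, 2) to the line is 40/√5, and r² = 445.
Half the chord is √(r² − d²) = √(125), so the full chord is 10√5.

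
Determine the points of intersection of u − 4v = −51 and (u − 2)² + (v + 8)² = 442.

(−7, 11) and (1, 13)

Substitute v = (51 + u)/4:
17u² + 102u − 119 = 0  ⟹  u² + 6u − 7 = 0
u = 1 or u = −7, giving (1, 13) and (−7, 11).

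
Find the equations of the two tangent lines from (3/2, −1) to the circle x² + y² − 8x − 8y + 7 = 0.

Let a tangent through (3/2, −1) have slope m. Its distance from (4, 4) must equal 5:
[m·(5/2) − (5)]² = 25(m² + 1)
3m² + 4m = 0, so m = 0 or m = −4/3.
With m = 0: y = −1. With m = −4/3: 4x + 3y = 3.

y = −1 and 4x + 3y = 3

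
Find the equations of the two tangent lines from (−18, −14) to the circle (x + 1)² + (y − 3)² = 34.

3x − 5y = 16 and 5x − 3y = −48

Write the tangent as mx − y + (−14 − m·(−18)) = 0 and set its distance from the centre to √34:
[m·(17) − (17)]² = 34(m² + 1)
15m² − 34m + 15 = 0, so m = 3/5 or m = 5/3.
With m = 3/5: 3x − 5y = 16. With m = 5/3: 5x − 3y = −48.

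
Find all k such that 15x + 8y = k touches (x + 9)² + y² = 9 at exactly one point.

The line touches the circle iff its distance from (−9, 0) is 3:
|15·(−9) + 8·0 − k| / √289 = 3
|k − (−135)| = 3·17, so k = −84 or k = −186.

k = −186 or k = −84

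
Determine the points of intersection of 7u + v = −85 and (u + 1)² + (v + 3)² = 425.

(−14, 13) and (−9, −22)

Substitute v = −7u − 85:
50u² + 1150u + 6300 = 0  ⟹  u² + 23u + 126 = 0
u = −9 or u = −14, giving (−9, −22) and (−14, 13).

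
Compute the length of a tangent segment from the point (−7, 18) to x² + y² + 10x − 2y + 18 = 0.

√285

With centre O = (−5, 1), |OP|² = 293 and r² = 8.
The tangent meets the radius at right angles, so tangent² = |PO|² − r² = 293 − 8 = 285.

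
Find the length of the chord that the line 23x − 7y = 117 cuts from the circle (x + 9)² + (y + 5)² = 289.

Centre (−9, −5), r² = 289. Perpendicular distance d from centre to line = |−289| / √578 = 289/√578.
Half the chord is √(r² − d²) = √(289/2), so the full chord is 17√2.

17√2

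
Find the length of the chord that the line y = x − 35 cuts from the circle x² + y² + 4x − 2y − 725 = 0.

4√2

Express y = x − 35 and substitute into the circle:
2x² − 68x + 570 = 0  ⟹  x² − 34x + 285 = 0
x = 19 or x = 15, giving (19, −16) and (15, −20).
|(19, −16) − (15, −20)| = √((4)² + (4)²) = 4√2.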